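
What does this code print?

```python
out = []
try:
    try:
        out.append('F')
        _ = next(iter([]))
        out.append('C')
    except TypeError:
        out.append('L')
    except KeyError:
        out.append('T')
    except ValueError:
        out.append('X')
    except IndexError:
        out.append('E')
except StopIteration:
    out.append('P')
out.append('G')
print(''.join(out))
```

Execution trace: 'F' (try body) → 'P' (outer except StopIteration) → 'G' (after the try/except). Output: FPG

Answer: FPG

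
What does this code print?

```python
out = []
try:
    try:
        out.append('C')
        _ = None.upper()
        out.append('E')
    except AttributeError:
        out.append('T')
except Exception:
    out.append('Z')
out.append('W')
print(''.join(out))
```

Execution trace: 'C' (inner try body) → 'T' (inner except AttributeError) → 'W' (after the try/except). Output: CTW

Answer: CTW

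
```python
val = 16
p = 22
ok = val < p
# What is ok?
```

Trace:
`val = 16` → val = 16
`p = 22` → p = 22
`ok = val < p` → ok = True
So ok = True

Answer: True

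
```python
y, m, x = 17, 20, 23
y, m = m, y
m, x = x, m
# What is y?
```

Trace:
`y, m, x = 17, 20, 23` → y = 17; m = 20; x = 23
`y, m = m, y` → y = 20; m = 17
`m, x = x, m` → m = 23; x = 17
So y = 20

Answer: 20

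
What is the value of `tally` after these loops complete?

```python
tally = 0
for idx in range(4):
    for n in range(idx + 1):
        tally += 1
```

Triangle: 1 + 2 + ... + 4
`tally` takes the values: 0 → 1 → 2 → 3 → 4 → 5 → 6 → 7 → 8 → 9 → 10

Answer: 10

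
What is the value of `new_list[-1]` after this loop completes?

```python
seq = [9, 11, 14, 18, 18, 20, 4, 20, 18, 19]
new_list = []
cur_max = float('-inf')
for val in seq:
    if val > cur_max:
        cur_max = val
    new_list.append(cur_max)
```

Running max ends at 20
`new_list` takes the values: [] → [9] → [9, 11] → [9, 11, 14] → [9, 11, 14, 18] → [9, 11, 14, 18, 18] → [9, 11, 14, 18, 18, 20] → [9, 11, 14, 18, 18, 20, 20] → [9, 11, 14, 18, 18, 20, 20, 20] → [9, 11, 14, 18, 18, 20, 20, 20, 20] → [9, 11, 14, 18, 18, 20, 20, 20, 20, 20]
So `new_list[-1]` = 20

Answer: 20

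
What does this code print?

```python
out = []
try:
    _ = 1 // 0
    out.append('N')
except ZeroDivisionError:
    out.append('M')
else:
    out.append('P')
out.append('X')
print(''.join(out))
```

Execution trace: 'M' (except ZeroDivisionError) → 'X' (after the try/except). Output: MX

Answer: MX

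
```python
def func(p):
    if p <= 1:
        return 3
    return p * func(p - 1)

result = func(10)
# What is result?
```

func(10) = 10 * 9 * 8 * 7 * 6 * 5 * 4 * 3 * 2 * 3 = 10886400

Answer: 10886400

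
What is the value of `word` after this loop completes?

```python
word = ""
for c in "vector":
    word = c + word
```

Reverse 'vector'
`word` takes the values: "" → "v" → "ev" → "cev" → "tcev" → "otcev" → "rotcev"

Answer: "rotcev"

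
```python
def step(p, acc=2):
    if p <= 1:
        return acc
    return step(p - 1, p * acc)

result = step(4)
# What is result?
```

Accumulator trace (n, acc): (4, 2) -> (3, 8) -> (2, 24) -> (1, 48) -> return 48

Answer: 48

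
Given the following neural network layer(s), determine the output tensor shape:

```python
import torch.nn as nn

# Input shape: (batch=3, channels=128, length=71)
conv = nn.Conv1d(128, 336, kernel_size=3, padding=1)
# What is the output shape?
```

Input: (3, 128, 71) -> Output: (3, 336, 71)

Answer: (3, 336, 71)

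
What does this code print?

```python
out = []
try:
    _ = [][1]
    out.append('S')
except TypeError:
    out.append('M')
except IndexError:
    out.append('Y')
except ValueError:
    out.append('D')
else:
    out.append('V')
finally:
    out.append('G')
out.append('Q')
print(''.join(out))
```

Execution trace: 'Y' (except IndexError) → 'G' (finally) → 'Q' (after the try/except). Output: YGQ

Answer: YGQ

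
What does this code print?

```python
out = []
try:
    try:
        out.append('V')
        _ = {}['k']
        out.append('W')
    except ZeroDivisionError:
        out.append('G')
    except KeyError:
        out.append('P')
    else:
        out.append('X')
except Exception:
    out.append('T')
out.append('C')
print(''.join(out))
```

Execution trace: 'V' (inner try body) → 'P' (inner except KeyError) → 'C' (after the try/except). Output: VPC

Answer: VPC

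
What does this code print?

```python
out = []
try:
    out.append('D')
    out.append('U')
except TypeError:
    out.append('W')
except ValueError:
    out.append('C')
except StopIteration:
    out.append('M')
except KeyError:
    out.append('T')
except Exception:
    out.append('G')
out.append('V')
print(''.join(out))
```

Execution trace: 'D' (try body) → 'U' (try body, no exception) → 'V' (after the try/except). Output: DUV

Answer: DUV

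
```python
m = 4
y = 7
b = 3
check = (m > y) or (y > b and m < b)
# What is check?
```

Trace:
`m = 4` → m = 4
`y = 7` → y = 7
`b = 3` → b = 3
`check = (m > y) or (y > b and m < b)` → check = False
So check = False

Answer: False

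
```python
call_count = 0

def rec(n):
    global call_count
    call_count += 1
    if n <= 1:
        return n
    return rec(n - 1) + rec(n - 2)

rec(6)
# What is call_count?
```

Calls(n) = 1 + Calls(n-1) + Calls(n-2); Calls(0)=Calls(1)=1. For n=6 this gives 25.

Answer: 25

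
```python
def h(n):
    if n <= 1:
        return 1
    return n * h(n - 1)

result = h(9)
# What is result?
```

h(9) = 9 * 8 * 7 * 6 * 5 * 4 * 3 * 2 * 1 = 362880

Answer: 362880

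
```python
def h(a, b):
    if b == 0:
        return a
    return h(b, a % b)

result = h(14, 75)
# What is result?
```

h(14, 75) -> h(75, 14) -> h(14, 5) -> h(5, 4) -> h(4, 1) -> h(1, 0) -> 1

Answer: 1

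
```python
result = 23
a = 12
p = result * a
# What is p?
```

Trace:
`result = 23` → result = 23
`a = 12` → a = 12
`p = result * a` → p = 276
So p = 276

Answer: 276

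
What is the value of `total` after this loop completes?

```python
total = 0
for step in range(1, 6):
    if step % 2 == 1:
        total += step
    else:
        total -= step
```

Add odd, subtract even
`total` takes the values: 0 → 1 → -1 → 2 → -2 → 3

Answer: 3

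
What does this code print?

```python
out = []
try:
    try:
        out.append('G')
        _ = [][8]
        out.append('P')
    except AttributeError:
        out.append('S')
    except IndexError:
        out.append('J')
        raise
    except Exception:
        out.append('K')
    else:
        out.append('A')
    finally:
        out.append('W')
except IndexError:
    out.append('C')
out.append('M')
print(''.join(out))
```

Execution trace: 'G' (try body) → 'J' (except IndexError) → 'W' (finally) → 'C' (outer except IndexError) → 'M' (after the try/except). Output: GJWCM

Answer: GJWCM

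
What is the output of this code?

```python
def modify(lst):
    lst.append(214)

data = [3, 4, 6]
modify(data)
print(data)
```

Key concept: function modifies passed list.
Step by step:
`data = [3, 4, 6]` → data = [3, 4, 6]
`modify(data)` → data = [3, 4, 6, 214]
`print(data)` → prints [3, 4, 6, 214]

Answer: [3, 4, 6, 214]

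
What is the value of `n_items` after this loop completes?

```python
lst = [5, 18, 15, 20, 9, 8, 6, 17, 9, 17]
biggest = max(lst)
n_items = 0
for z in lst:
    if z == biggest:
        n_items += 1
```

Count of max value 20 in [5, 18, 15, 20, 9, 8, 6, 17, 9, 17]
`n_items` takes the values: 0 → 1

Answer: 1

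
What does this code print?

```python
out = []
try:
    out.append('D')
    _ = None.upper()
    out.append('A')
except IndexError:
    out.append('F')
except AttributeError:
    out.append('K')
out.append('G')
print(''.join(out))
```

Execution trace: 'D' (try body) → 'K' (except AttributeError) → 'G' (after the try/except). Output: DKG

Answer: DKG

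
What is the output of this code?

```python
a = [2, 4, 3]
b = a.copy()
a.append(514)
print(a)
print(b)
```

Key concept: list.copy() creates independent copy.
Step by step:
`a = [2, 4, 3]` → a = [2, 4, 3]
`b = a.copy()` → b = [2, 4, 3]
`a.append(514)` → a = [2, 4, 3, 514]
`print(a)` → prints [2, 4, 3, 514]
`print(b)` → prints [2, 4, 3]

Answer:
[2, 4, 3, 514]
[2, 4, 3]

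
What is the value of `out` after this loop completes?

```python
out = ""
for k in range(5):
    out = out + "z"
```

Repeat 'z' 5 times
`out` takes the values: "" → "z" → "zz" → "zzz" → "zzzz" → "zzzzz"

Answer: "zzzzz"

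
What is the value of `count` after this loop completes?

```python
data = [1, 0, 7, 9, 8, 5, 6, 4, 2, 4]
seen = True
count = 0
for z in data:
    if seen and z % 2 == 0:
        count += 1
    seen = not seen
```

Count even values at even positions
`count` takes the values: 0 → 1 → 2 → 3

Answer: 3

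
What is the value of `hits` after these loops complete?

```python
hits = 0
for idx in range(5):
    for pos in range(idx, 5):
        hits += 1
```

Upper triangle: 5 + 4 + ... + 1
`hits` takes the values: 0 → 1 → 2 → 3 → 4 → 5 → 6 → 7 → 8 → 9 → 10 → 11 → 12 → 13 → 14 → 15

Answer: 15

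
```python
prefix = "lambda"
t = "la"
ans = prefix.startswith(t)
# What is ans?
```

Trace:
`prefix = "lambda"` → prefix = 'lambda'
`t = "la"` → t = 'la'
`ans = prefix.startswith(t)` → ans = True
So ans = True

Answer: True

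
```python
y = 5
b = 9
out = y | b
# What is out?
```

Trace:
`y = 5` → y = 5
`b = 9` → b = 9
`out = y | b` → out = 13
So out = 13

Answer: 13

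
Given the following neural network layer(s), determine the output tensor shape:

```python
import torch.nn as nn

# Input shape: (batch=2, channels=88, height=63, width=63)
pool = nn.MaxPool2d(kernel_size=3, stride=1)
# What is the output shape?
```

Input: (2, 88, 63, 63) -> Output: (2, 88, 61, 61)

Answer: (2, 88, 61, 61)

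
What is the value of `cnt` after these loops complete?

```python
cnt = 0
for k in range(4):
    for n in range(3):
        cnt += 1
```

4 * 3 = 12
`cnt` takes the values: 0 → 1 → 2 → 3 → 4 → 5 → 6 → 7 → 8 → 9 → 10 → 11 → 12

Answer: 12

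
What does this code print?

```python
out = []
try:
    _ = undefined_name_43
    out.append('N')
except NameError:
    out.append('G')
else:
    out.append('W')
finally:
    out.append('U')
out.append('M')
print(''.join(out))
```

Execution trace: 'G' (except NameError) → 'U' (finally) → 'M' (after the try/except). Output: GUM

Answer: GUM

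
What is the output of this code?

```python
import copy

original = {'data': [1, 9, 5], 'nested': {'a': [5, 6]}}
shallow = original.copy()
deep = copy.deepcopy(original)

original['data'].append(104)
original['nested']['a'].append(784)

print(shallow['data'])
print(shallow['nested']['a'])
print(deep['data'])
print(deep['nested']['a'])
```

Key concept: comparing shallow vs deep copy.
Step by step:
`original = {'data': [1, 9, 5], 'nested': {'a': [5, 6]}}` → original = {'data': [1, 9, 5], 'nested': {'a': [5, 6]}}
`shallow = original.copy()` → shallow = {'data': [1, 9, 5], 'nested': {'a': [5, 6]}}
`deep = copy.deepcopy(original)` → deep = {'data': [1, 9, 5], 'nested': {'a': [5, 6]}}
`original['data'].append(104)` → original = {'data': [1, 9, 5, 104], 'nested': {'a': [5, 6]}}; shallow = {'data': [1, 9, 5, 104], 'nested': {'a': [5, 6]}}
`original['nested']['a'].append(784)` → original = {'data': [1, 9, 5, 104], 'nested': {'a': [5, 6, 784]}}; shallow = {'data': [1, 9, 5, 104], 'nested': {'a': [5, 6, 784]}}
`print(shallow['data'])` → prints [1, 9, 5, 104]
`print(shallow['nested']['a'])` → prints [5, 6, 784]
`print(deep['data'])` → prints [1, 9, 5]
`print(deep['nested']['a'])` → prints [5, 6]

Answer:
[1, 9, 5, 104]
[5, 6, 784]
[1, 9, 5]
[5, 6]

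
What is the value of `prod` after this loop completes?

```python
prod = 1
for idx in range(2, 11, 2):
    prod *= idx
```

Product of even numbers 2 to 10
`prod` takes the values: 1 → 2 → 8 → 48 → 384 → 3840

Answer: 3840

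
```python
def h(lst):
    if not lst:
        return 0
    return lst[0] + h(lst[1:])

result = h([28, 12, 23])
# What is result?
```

28 + 12 + 23 + 0 = 63

Answer: 63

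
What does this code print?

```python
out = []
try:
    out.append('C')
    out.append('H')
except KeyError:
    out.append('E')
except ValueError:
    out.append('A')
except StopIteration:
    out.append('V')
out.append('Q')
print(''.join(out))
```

Execution trace: 'C' (try body) → 'H' (try body, no exception) → 'Q' (after the try/except). Output: CHQ

Answer: CHQ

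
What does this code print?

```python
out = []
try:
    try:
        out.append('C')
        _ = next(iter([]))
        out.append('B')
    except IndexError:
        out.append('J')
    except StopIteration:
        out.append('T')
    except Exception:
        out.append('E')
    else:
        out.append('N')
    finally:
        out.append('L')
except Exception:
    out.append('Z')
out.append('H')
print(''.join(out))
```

Execution trace: 'C' (inner try body) → 'T' (inner except StopIteration) → 'L' (inner finally) → 'H' (after the try/except). Output: CTLH

Answer: CTLH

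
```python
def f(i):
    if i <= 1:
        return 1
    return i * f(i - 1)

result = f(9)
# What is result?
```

f(9) = 9 * 8 * 7 * 6 * 5 * 4 * 3 * 2 * 1 = 362880

Answer: 362880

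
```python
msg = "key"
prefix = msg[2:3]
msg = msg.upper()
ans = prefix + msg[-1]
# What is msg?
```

Trace:
`msg = "key"` → msg = 'key'
`prefix = msg[2:3]` → prefix = 'y'
`msg = msg.upper()` → msg = 'KEY'
`ans = prefix + msg[-1]` → ans = 'yY'
So msg = 'KEY'

Answer: 'KEY'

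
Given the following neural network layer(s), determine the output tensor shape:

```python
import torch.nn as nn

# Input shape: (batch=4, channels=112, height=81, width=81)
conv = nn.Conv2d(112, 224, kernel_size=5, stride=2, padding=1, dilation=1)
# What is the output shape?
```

Input: (4, 112, 81, 81) -> Output: (4, 224, 40, 40)

Answer: (4, 224, 40, 40)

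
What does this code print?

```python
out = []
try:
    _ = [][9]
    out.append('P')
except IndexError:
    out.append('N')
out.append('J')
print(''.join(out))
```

Execution trace: 'N' (except IndexError) → 'J' (after the try/except). Output: NJ

Answer: NJ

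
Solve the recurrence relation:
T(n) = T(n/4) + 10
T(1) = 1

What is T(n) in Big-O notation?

Each step divides n by 4 and adds 10. After log_4(n) steps we reach T(1)=1. So T(n) = 10·log_4(n) + 1 = O(log n).

Answer: O(log n)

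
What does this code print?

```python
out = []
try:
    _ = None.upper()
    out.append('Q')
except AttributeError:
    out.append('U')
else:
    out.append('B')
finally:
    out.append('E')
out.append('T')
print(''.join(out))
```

Execution trace: 'U' (except AttributeError) → 'E' (finally) → 'T' (after the try/except). Output: UET

Answer: UET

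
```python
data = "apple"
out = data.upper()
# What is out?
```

Trace:
`data = "apple"` → data = 'apple'
`out = data.upper()` → out = 'APPLE'
So out = 'APPLE'

Answer: 'APPLE'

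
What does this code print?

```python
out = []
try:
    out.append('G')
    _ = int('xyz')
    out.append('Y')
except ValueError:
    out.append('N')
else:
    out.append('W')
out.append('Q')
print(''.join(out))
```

Execution trace: 'G' (try body) → 'N' (except ValueError) → 'Q' (after the try/except). Output: GNQ

Answer: GNQ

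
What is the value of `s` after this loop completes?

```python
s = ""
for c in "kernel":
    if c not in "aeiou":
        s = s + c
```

Remove vowels from 'kernel'
`s` takes the values: "" → "k" → "kr" → "krn" → "krnl"

Answer: "krnl"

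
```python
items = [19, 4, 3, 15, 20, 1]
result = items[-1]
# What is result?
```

Trace:
`items = [19, 4, 3, 15, 20, 1]` → items = [19, 4, 3, 15, 20, 1]
`result = items[-1]` → result = 1
So result = 1

Answer: 1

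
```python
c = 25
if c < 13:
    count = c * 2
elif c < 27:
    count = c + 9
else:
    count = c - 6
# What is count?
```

Trace:
`c = 25` → c = 25
`if c < 13: ...` → c < 13 is False, c < 27 is True → count = 34
So count = 34

Answer: 34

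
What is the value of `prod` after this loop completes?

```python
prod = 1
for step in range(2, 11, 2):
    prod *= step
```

Product of even numbers 2 to 10
`prod` takes the values: 1 → 2 → 8 → 48 → 384 → 3840

Answer: 3840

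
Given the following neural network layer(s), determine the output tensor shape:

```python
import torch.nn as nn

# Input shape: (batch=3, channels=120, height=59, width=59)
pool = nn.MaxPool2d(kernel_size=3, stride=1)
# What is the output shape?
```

Input: (3, 120, 59, 59) -> Output: (3, 120, 57, 57)

Answer: (3, 120, 57, 57)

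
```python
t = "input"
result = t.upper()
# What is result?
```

Trace:
`t = "input"` → t = 'input'
`result = t.upper()` → result = 'INPUT'
So result = 'INPUT'

Answer: 'INPUT'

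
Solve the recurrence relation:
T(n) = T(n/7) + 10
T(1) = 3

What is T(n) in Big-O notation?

Each step divides n by 7 and adds 10. After log_7(n) steps we reach T(1)=3. So T(n) = 10·log_7(n) + 3 = O(log n).

Answer: O(log n)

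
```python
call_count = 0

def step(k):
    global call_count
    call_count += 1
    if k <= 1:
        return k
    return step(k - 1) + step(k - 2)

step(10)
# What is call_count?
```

Calls(k) = 1 + Calls(k-1) + Calls(k-2); Calls(0)=Calls(1)=1. For k=10 this gives 177.

Answer: 177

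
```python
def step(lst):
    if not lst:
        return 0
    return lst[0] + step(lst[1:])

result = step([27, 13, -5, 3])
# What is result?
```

27 + 13 + (-5) + 3 + 0 = 38

Answer: 38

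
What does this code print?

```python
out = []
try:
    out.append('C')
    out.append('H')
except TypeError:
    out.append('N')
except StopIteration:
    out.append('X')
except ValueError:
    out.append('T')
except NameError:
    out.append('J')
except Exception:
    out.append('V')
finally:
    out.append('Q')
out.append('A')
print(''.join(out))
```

Execution trace: 'C' (try body) → 'H' (try body, no exception) → 'Q' (finally) → 'A' (after the try/except). Output: CHQA

Answer: CHQA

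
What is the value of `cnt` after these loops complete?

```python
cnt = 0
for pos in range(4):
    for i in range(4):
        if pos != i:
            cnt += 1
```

4² - 4 (exclude diagonal)
`cnt` takes the values: 0 → 1 → 2 → 3 → 4 → 5 → 6 → 7 → 8 → 9 → 10 → 11 → 12

Answer: 12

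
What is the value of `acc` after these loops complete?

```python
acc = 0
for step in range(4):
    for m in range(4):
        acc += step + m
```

Sum of all step+m for step,m in 4x4
`acc` takes the values: 0 → 1 → 3 → 6 → 7 → 9 → 12 → 16 → 18 → 21 → 25 → 30 → 33 → 37 → 42 → 48

Answer: 48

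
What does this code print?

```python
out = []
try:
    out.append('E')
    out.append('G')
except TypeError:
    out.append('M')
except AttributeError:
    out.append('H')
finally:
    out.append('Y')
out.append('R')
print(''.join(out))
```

Execution trace: 'E' (try body) → 'G' (try body, no exception) → 'Y' (finally) → 'R' (after the try/except). Output: EGYR

Answer: EGYR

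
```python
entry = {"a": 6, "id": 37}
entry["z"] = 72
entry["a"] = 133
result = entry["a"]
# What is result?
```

Trace:
`entry = {"a": 6, "id": 37}` → entry = {'a': 6, 'id': 37}
`entry["z"] = 72` → entry = {'a': 6, 'id': 37, 'z': 72}
`entry["a"] = 133` → entry = {'a': 133, 'id': 37, 'z': 72}
`result = entry["a"]` → result = 133
So result = 133

Answer: 133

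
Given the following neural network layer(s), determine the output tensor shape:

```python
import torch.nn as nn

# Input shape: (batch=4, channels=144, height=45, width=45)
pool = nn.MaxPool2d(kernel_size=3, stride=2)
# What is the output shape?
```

Input: (4, 144, 45, 45) -> Output: (4, 144, 22, 22)

Answer: (4, 144, 22, 22)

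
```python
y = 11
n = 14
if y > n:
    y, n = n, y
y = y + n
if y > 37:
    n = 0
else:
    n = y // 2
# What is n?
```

Trace:
`y = 11` → y = 11
`n = 14` → n = 14
`if y > n: ...` → y > n is False → no variable changes
`y = y + n` → y = 25
`if y > 37: ...` → y > 37 is False, take else branch → n = 12
So n = 12

Answer: 12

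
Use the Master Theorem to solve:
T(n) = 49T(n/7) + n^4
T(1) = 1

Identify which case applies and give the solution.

a=49, b=7, f(n)=n^4. log_7(49) = 2. Since c=4 > 2 and the regularity condition holds (49(n/7)^4 = (49/7^4)n^4 with 49/7^4 < 1), Case 3 applies: T(n) = Θ(f(n)) = O(n^4).

Answer: O(n^4) - Case 3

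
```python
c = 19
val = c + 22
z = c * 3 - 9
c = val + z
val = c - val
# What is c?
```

Trace:
`c = 19` → c = 19
`val = c + 22` → val = 41
`z = c * 3 - 9` → z = 48
`c = val + z` → c = 89
`val = c - val` → val = 48
So c = 89

Answer: 89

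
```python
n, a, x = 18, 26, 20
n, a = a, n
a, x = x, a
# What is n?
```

Trace:
`n, a, x = 18, 26, 20` → n = 18; a = 26; x = 20
`n, a = a, n` → n = 26; a = 18
`a, x = x, a` → a = 20; x = 18
So n = 26

Answer: 26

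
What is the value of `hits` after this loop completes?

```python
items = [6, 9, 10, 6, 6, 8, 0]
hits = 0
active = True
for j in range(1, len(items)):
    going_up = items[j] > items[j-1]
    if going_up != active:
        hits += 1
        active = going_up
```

Count direction changes in [6, 9, 10, 6, 6, 8, 0]
`hits` takes the values: 0 → 1 → 2 → 3

Answer: 3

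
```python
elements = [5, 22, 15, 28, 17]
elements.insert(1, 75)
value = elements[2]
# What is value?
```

Trace:
`elements = [5, 22, 15, 28, 17]` → elements = [5, 22, 15, 28, 17]
`elements.insert(1, 75)` → elements = [5, 75, 22, 15, 28, 17]
`value = elements[2]` → value = 22
So value = 22

Answer: 22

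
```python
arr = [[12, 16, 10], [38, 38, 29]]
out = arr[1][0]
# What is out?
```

Trace:
`arr = [[12, 16, 10], [38, 38, 29]]` → arr = [[12, 16, 10], [38, 38, 29]]
`out = arr[1][0]` → out = 38
So out = 38

Answer: 38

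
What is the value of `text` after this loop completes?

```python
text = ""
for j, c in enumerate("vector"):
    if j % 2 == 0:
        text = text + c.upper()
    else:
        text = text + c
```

Uppercase even positions in 'vector'
`text` takes the values: "" → "V" → "Ve" → "VeC" → "VeCt" → "VeCtO" → "VeCtOr"

Answer: "VeCtOr"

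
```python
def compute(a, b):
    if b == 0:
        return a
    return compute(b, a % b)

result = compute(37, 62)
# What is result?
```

compute(37, 62) -> compute(62, 37) -> compute(37, 25) -> compute(25, 12) -> compute(12, 1) -> compute(1, 0) -> 1

Answer: 1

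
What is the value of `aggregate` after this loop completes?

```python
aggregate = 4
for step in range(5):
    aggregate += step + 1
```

Start at 4, add 1 to 5 = 19
`aggregate` takes the values: 4 → 5 → 7 → 10 → 14 → 19

Answer: 19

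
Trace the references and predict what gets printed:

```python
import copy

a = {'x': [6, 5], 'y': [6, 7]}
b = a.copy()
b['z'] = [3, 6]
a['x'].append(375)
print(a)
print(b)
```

Key concept: shallow copy of dict with mutable values.
Step by step:
`a = {'x': [6, 5], 'y': [6, 7]}` → a = {'x': [6, 5], 'y': [6, 7]}
`b = a.copy()` → b = {'x': [6, 5], 'y': [6, 7]}
`b['z'] = [3, 6]` → b = {'x': [6, 5], 'y': [6, 7], 'z': [3, 6]}
`a['x'].append(375)` → a = {'x': [6, 5, 375], 'y': [6, 7]}; b = {'x': [6, 5, 375], 'y': [6, 7], 'z': [3, 6]}
`print(a)` → prints {'x': [6, 5, 375], 'y': [6, 7]}
`print(b)` → prints {'x': [6, 5, 375], 'y': [6, 7], 'z': [3, 6]}

Answer:
{'x': [6, 5, 375], 'y': [6, 7]}
{'x': [6, 5, 375], 'y': [6, 7], 'z': [3, 6]}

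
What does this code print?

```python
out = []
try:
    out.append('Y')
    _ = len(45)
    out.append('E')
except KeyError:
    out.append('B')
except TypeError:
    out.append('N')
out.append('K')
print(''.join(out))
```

Execution trace: 'Y' (try body) → 'N' (except TypeError) → 'K' (after the try/except). Output: YNK

Answer: YNK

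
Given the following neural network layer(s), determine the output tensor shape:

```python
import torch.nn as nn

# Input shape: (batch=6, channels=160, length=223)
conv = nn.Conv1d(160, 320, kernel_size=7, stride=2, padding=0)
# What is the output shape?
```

Input: (6, 160, 223) -> Output: (6, 320, 109)

Answer: (6, 320, 109)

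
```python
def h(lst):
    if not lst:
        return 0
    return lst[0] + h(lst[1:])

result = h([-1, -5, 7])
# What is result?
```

(-1) + (-5) + 7 + 0 = 1

Answer: 1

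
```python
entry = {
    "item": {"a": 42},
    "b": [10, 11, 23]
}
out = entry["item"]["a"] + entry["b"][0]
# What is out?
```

Trace:
`entry = { ...` → entry = {'item': {'a': 42}, 'b': [10, 11, 23]}
`out = entry["item"]["a"] + entry["b"][0]` → out = 52
So out = 52

Answer: 52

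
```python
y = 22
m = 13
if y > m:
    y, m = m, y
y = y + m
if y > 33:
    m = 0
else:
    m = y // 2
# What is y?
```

Trace:
`y = 22` → y = 22
`m = 13` → m = 13
`if y > m: ...` → y > m is True → y = 13; m = 22
`y = y + m` → y = 35
`if y > 33: ...` → y > 33 is True → m = 0
So y = 35

Answer: 35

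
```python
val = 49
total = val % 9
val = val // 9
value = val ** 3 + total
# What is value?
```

Trace:
`val = 49` → val = 49
`total = val % 9` → total = 4
`val = val // 9` → val = 5
`value = val ** 3 + total` → value = 129
So value = 129

Answer: 129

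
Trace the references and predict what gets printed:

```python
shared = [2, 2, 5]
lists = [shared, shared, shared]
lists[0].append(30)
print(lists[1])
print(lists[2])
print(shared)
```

Key concept: list of same reference.
Step by step:
`shared = [2, 2, 5]` → shared = [2, 2, 5]
`lists = [shared, shared, shared]` → lists = [[2, 2, 5], [2, 2, 5], [2, 2, 5]]
`lists[0].append(30)` → shared = [2, 2, 5, 30]; lists = [[2, 2, 5, 30], [2, 2, 5, 30], [2, 2, 5, 30]]
`print(lists[1])` → prints [2, 2, 5, 30]
`print(lists[2])` → prints [2, 2, 5, 30]
`print(shared)` → prints [2, 2, 5, 30]

Answer:
[2, 2, 5, 30]
[2, 2, 5, 30]
[2, 2, 5, 30]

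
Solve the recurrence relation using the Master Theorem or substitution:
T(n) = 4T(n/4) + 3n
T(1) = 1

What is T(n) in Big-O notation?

By Master Theorem: a=4, b=4, f(n)=3n. Since log_4(4) = 1 and f(n) = Θ(n^1), Case 2 applies. T(n) = O(n log n).

Answer: O(n log n)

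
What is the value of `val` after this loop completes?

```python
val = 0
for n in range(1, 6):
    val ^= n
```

XOR of 1 to 5
`val` takes the values: 0 → 1 → 3 → 0 → 4 → 1

Answer: 1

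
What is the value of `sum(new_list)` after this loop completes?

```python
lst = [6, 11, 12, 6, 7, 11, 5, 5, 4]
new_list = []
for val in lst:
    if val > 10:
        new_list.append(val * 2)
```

Sum of doubled values > 10
`new_list` takes the values: [] → [22] → [22, 24] → [22, 24, 22]
So `sum(new_list)` = 68

Answer: 68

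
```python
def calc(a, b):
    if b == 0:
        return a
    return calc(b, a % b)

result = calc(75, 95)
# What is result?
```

calc(75, 95) -> calc(95, 75) -> calc(75, 20) -> calc(20, 15) -> calc(15, 5) -> calc(5, 0) -> 5

Answer: 5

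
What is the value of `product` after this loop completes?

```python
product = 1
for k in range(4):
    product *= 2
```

2^4 = 16
`product` takes the values: 1 → 2 → 4 → 8 → 16

Answer: 16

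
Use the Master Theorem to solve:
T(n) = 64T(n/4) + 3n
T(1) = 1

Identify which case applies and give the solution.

a=64, b=4, f(n)=3n. log_4(64) = 3. Since c=1 < 3, Case 1 applies: T(n) = Θ(n^log_b(a)) = O(n^3).

Answer: O(n^3) - Case 1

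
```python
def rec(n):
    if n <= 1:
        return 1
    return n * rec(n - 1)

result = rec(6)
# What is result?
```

rec(6) = 6 * 5 * 4 * 3 * 2 * 1 = 720

Answer: 720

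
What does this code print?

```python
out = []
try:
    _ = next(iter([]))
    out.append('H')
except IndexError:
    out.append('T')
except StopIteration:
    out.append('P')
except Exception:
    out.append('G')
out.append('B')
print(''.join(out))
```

Execution trace: 'P' (except StopIteration) → 'B' (after the try/except). Output: PB

Answer: PB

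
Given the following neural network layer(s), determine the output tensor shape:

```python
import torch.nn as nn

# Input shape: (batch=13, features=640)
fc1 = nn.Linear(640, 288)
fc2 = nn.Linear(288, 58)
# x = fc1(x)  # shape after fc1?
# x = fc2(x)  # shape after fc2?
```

Input: (13, 640) -> after fc1: (13, 288) -> Output: (13, 58)

Answer: (13, 58)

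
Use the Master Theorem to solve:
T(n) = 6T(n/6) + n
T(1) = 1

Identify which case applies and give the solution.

a=6, b=6, f(n)=n. log_6(6) = 1. Since c=1 = 1, Case 2 applies: T(n) = Θ(n^log_b(a) · log n) = O(n log n).

Answer: O(n log n) - Case 2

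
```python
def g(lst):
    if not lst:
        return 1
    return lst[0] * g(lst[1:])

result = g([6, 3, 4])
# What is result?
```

Product over [6, 3, 4] = 6 * 3 * 4 = 72

Answer: 72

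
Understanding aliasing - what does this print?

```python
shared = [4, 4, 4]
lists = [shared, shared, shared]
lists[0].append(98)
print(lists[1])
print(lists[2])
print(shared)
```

Key concept: list of same reference.
Step by step:
`shared = [4, 4, 4]` → shared = [4, 4, 4]
`lists = [shared, shared, shared]` → lists = [[4, 4, 4], [4, 4, 4], [4, 4, 4]]
`lists[0].append(98)` → shared = [4, 4, 4, 98]; lists = [[4, 4, 4, 98], [4, 4, 4, 98], [4, 4, 4, 98]]
`print(lists[1])` → prints [4, 4, 4, 98]
`print(lists[2])` → prints [4, 4, 4, 98]
`print(shared)` → prints [4, 4, 4, 98]

Answer:
[4, 4, 4, 98]
[4, 4, 4, 98]
[4, 4, 4, 98]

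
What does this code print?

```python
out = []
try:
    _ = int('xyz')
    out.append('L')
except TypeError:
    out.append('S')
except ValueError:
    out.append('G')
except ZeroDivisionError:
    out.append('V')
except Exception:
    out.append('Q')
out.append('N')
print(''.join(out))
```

Execution trace: 'G' (except ValueError) → 'N' (after the try/except). Output: GN

Answer: GN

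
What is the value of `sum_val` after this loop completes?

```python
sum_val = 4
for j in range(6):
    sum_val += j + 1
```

Start at 4, add 1 to 6 = 25
`sum_val` takes the values: 4 → 5 → 7 → 10 → 14 → 19 → 25

Answer: 25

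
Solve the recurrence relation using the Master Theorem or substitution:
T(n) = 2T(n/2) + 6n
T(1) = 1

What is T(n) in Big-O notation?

By Master Theorem: a=2, b=2, f(n)=6n. Since log_2(2) = 1 and f(n) = Θ(n^1), Case 2 applies. T(n) = O(n log n).

Answer: O(n log n)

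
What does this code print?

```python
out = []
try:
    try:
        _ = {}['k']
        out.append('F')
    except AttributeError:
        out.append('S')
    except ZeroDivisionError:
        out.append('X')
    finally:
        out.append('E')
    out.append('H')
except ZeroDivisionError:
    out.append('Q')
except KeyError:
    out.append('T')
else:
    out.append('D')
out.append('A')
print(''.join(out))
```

Execution trace: 'E' (inner finally) → 'T' (except KeyError) → 'A' (after the try/except). Output: ETA

Answer: ETA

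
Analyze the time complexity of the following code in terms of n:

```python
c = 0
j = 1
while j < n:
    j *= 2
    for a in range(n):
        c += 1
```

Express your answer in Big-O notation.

Each loop level contributes: log n × n. Multiplying the contributions gives O(n log n).

Answer: O(n log n)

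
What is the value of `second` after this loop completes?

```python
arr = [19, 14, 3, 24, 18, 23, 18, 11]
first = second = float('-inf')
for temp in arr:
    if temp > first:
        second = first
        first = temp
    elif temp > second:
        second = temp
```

Second largest (with repeats) in [19, 14, 3, 24, 18, 23, 18, 11]
`second` takes the values: -inf → 14 → 19 → 23

Answer: 23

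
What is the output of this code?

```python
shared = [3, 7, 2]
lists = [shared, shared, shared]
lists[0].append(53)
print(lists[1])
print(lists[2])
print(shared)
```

Key concept: list of same reference.
Step by step:
`shared = [3, 7, 2]` → shared = [3, 7, 2]
`lists = [shared, shared, shared]` → lists = [[3, 7, 2], [3, 7, 2], [3, 7, 2]]
`lists[0].append(53)` → shared = [3, 7, 2, 53]; lists = [[3, 7, 2, 53], [3, 7, 2, 53], [3, 7, 2, 53]]
`print(lists[1])` → prints [3, 7, 2, 53]
`print(lists[2])` → prints [3, 7, 2, 53]
`print(shared)` → prints [3, 7, 2, 53]

Answer:
[3, 7, 2, 53]
[3, 7, 2, 53]
[3, 7, 2, 53]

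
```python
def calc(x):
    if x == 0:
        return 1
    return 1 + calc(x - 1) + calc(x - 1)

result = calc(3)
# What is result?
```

calc(x) = 1 + 2·calc(x-1), calc(0)=1. Closed form: (1+1)·2^3 - 1 = 15.

Answer: 15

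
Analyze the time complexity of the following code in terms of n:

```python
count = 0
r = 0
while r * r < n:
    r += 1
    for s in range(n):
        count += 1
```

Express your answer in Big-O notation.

Each loop level contributes: √n × n. Multiplying the contributions gives O(n√n).

Answer: O(n√n)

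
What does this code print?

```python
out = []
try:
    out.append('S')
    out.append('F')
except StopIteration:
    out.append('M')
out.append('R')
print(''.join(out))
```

Execution trace: 'S' (try body) → 'F' (try body, no exception) → 'R' (after the try/except). Output: SFR

Answer: SFR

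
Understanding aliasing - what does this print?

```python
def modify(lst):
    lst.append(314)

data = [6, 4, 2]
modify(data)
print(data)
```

Key concept: function modifies passed list.
Step by step:
`data = [6, 4, 2]` → data = [6, 4, 2]
`modify(data)` → data = [6, 4, 2, 314]
`print(data)` → prints [6, 4, 2, 314]

Answer: [6, 4, 2, 314]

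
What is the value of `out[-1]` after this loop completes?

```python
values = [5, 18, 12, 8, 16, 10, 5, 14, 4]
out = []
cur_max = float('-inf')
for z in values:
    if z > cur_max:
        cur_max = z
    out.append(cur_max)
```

Running max ends at 18
`out` takes the values: [] → [5] → [5, 18] → [5, 18, 18] → [5, 18, 18, 18] → [5, 18, 18, 18, 18] → [5, 18, 18, 18, 18, 18] → [5, 18, 18, 18, 18, 18, 18] → [5, 18, 18, 18, 18, 18, 18, 18] → [5, 18, 18, 18, 18, 18, 18, 18, 18]
So `out[-1]` = 18

Answer: 18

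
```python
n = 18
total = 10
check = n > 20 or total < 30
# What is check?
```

Trace:
`n = 18` → n = 18
`total = 10` → total = 10
`check = n > 20 or total < 30` → check = True
So check = True

Answer: True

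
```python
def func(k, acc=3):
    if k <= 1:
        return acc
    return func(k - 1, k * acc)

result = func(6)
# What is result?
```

Accumulator trace (n, acc): (6, 3) -> (5, 18) -> (4, 90) -> (3, 360) -> (2, 1080) -> (1, 2160) -> return 2160

Answer: 2160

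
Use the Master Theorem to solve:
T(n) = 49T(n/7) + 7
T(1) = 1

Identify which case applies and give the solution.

a=49, b=7, f(n)=7. log_7(49) = 2. Since c=0 < 2, Case 1 applies: T(n) = Θ(n^log_b(a)) = O(n^2).

Answer: O(n^2) - Case 1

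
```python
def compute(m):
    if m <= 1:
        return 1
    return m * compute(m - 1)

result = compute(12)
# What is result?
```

compute(12) = 12 * 11 * 10 * 9 * 8 * 7 * 6 * 5 * 4 * 3 * 2 * 1 = 479001600

Answer: 479001600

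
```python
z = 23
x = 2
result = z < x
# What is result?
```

Trace:
`z = 23` → z = 23
`x = 2` → x = 2
`result = z < x` → result = False
So result = False

Answer: False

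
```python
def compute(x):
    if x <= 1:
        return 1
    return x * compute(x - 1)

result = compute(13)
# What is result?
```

compute(13) = 13 * 12 * 11 * 10 * 9 * 8 * 7 * 6 * 5 * 4 * 3 * 2 * 1 = 6227020800

Answer: 6227020800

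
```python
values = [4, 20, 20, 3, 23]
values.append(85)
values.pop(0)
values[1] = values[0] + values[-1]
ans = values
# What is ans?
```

Trace:
`values = [4, 20, 20, 3, 23]` → values = [4, 20, 20, 3, 23]
`values.append(85)` → values = [4, 20, 20, 3, 23, 85]
`values.pop(0)` → values = [20, 20, 3, 23, 85]
`values[1] = values[0] + values[-1]` → values = [20, 105, 3, 23, 85]
`ans = values` → ans = [20, 105, 3, 23, 85]
So ans = [20, 105, 3, 23, 85]

Answer: [20, 105, 3, 23, 85]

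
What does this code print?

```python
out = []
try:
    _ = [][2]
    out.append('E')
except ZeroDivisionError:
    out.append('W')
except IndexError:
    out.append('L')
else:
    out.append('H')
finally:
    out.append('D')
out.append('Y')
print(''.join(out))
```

Execution trace: 'L' (except IndexError) → 'D' (finally) → 'Y' (after the try/except). Output: LDY

Answer: LDY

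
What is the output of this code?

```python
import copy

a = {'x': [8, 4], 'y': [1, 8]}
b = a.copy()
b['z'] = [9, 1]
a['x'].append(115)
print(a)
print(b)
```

Key concept: shallow copy of dict with mutable values.
Step by step:
`a = {'x': [8, 4], 'y': [1, 8]}` → a = {'x': [8, 4], 'y': [1, 8]}
`b = a.copy()` → b = {'x': [8, 4], 'y': [1, 8]}
`b['z'] = [9, 1]` → b = {'x': [8, 4], 'y': [1, 8], 'z': [9, 1]}
`a['x'].append(115)` → a = {'x': [8, 4, 115], 'y': [1, 8]}; b = {'x': [8, 4, 115], 'y': [1, 8], 'z': [9, 1]}
`print(a)` → prints {'x': [8, 4, 115], 'y': [1, 8]}
`print(b)` → prints {'x': [8, 4, 115], 'y': [1, 8], 'z': [9, 1]}

Answer:
{'x': [8, 4, 115], 'y': [1, 8]}
{'x': [8, 4, 115], 'y': [1, 8], 'z': [9, 1]}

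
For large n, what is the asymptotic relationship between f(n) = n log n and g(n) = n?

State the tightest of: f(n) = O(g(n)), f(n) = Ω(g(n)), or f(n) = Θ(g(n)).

n log n vs n: f(n) = Ω(g(n)) but not O(g(n)) — n log n grows strictly faster than n.

Answer: f(n) = Ω(g(n)) but not O(g(n)) — n log n grows strictly faster than n.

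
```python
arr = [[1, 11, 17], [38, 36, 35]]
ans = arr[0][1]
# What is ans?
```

Trace:
`arr = [[1, 11, 17], [38, 36, 35]]` → arr = [[1, 11, 17], [38, 36, 35]]
`ans = arr[0][1]` → ans = 11
So ans = 11

Answer: 11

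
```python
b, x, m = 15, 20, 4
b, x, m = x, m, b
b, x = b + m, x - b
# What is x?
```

Trace:
`b, x, m = 15, 20, 4` → b = 15; x = 20; m = 4
`b, x, m = x, m, b` → b = 20; x = 4; m = 15
`b, x = b + m, x - b` → b = 35; x = -16
So x = -16

Answer: -16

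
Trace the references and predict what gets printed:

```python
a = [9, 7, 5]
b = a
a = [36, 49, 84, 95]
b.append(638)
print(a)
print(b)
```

Key concept: rebinding vs mutation: a is rebound to a new list, b still points at the original.
Step by step:
`a = [9, 7, 5]` → a = [9, 7, 5]
`b = a` → b = [9, 7, 5] (same object as a)
`a = [36, 49, 84, 95]` → a = [36, 49, 84, 95]
`b.append(638)` → b = [9, 7, 5, 638]
`print(a)` → prints [36, 49, 84, 95]
`print(b)` → prints [9, 7, 5, 638]

Answer:
[36, 49, 84, 95]
[9, 7, 5, 638]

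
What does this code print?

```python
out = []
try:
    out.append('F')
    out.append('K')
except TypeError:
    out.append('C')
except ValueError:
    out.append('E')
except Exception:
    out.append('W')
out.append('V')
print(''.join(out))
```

Execution trace: 'F' (try body) → 'K' (try body, no exception) → 'V' (after the try/except). Output: FKV

Answer: FKV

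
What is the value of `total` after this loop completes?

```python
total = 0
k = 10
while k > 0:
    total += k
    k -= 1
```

Sum 10 down to 1
`total` takes the values: 0 → 10 → 19 → 27 → 34 → 40 → 45 → 49 → 52 → 54 → 55

Answer: 55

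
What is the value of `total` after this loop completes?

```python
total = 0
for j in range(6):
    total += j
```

Sum of 0 to 5 = 15
`total` takes the values: 0 → 1 → 3 → 6 → 10 → 15

Answer: 15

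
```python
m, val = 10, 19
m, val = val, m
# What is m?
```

Trace:
`m, val = 10, 19` → m = 10; val = 19
`m, val = val, m` → m = 19; val = 10
So m = 19

Answer: 19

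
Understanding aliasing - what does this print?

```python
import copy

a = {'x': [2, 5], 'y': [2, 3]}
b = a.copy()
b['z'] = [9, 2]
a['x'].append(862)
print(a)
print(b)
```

Key concept: shallow copy of dict with mutable values.
Step by step:
`a = {'x': [2, 5], 'y': [2, 3]}` → a = {'x': [2, 5], 'y': [2, 3]}
`b = a.copy()` → b = {'x': [2, 5], 'y': [2, 3]}
`b['z'] = [9, 2]` → b = {'x': [2, 5], 'y': [2, 3], 'z': [9, 2]}
`a['x'].append(862)` → a = {'x': [2, 5, 862], 'y': [2, 3]}; b = {'x': [2, 5, 862], 'y': [2, 3], 'z': [9, 2]}
`print(a)` → prints {'x': [2, 5, 862], 'y': [2, 3]}
`print(b)` → prints {'x': [2, 5, 862], 'y': [2, 3], 'z': [9, 2]}

Answer:
{'x': [2, 5, 862], 'y': [2, 3]}
{'x': [2, 5, 862], 'y': [2, 3], 'z': [9, 2]}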